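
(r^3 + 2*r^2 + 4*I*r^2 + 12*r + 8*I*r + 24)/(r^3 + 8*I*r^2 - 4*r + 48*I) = (r + 2)/(r + 4*I)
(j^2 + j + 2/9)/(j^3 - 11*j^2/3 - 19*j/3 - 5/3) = (j + 2/3)/(j^2 - 4*j - 5)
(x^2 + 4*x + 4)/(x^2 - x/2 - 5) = 2*(x + 2)/(2*x - 5)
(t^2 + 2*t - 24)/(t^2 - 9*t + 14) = (t^2 + 2*t - 24)/(t^2 - 9*t + 14)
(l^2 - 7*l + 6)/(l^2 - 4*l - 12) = (l - 1)/(l + 2)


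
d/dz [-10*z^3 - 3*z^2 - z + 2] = -30*z^2 - 6*z - 1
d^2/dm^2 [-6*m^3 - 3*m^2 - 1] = -36*m - 6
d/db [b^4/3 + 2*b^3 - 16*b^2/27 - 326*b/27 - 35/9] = 4*b^3/3 + 6*b^2 - 32*b/27 - 326/27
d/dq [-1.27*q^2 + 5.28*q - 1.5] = 5.28 - 2.54*q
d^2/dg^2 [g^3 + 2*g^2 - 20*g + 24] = 6*g + 4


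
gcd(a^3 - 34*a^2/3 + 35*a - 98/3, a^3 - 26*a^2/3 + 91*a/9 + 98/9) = a^2 - 28*a/3 + 49/3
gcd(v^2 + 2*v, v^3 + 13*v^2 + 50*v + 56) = v + 2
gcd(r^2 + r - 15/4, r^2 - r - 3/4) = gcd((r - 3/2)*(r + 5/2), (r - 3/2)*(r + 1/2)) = r - 3/2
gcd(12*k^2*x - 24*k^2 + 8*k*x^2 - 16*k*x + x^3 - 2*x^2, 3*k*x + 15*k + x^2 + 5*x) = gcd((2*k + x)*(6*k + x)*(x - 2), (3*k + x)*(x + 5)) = 1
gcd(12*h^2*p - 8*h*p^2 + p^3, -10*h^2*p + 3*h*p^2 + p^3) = -2*h*p + p^2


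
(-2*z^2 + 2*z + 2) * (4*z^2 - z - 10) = -8*z^4 + 10*z^3 + 26*z^2 - 22*z - 20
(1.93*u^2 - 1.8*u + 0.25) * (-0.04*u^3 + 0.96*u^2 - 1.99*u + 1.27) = -0.0772*u^5 + 1.9248*u^4 - 5.5787*u^3 + 6.2731*u^2 - 2.7835*u + 0.3175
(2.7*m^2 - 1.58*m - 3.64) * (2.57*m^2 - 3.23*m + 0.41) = 6.939*m^4 - 12.7816*m^3 - 3.1444*m^2 + 11.1094*m - 1.4924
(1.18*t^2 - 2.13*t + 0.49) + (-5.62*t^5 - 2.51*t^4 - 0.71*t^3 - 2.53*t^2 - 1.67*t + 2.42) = -5.62*t^5 - 2.51*t^4 - 0.71*t^3 - 1.35*t^2 - 3.8*t + 2.91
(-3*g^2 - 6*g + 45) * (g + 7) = -3*g^3 - 27*g^2 + 3*g + 315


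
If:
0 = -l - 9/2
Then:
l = -9/2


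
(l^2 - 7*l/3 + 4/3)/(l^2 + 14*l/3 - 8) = (l - 1)/(l + 6)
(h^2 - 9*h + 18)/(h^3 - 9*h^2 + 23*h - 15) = (h - 6)/(h^2 - 6*h + 5)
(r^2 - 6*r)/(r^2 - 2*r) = (r - 6)/(r - 2)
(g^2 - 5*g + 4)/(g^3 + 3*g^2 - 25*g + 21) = (g - 4)/(g^2 + 4*g - 21)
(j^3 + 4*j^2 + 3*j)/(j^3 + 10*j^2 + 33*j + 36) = j*(j + 1)/(j^2 + 7*j + 12)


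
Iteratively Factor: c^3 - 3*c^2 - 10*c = (c + 2)*(c^2 - 5*c) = (c - 5)*(c + 2)*(c)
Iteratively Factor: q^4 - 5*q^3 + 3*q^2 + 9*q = (q - 3)*(q^3 - 2*q^2 - 3*q) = q*(q - 3)*(q^2 - 2*q - 3) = q*(q - 3)^2*(q + 1)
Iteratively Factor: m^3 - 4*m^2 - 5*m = (m - 5)*(m^2 + m) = (m - 5)*(m + 1)*(m)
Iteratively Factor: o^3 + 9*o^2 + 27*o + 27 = (o + 3)*(o^2 + 6*o + 9) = (o + 3)^2*(o + 3)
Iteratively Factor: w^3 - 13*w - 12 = (w + 3)*(w^2 - 3*w - 4) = (w - 4)*(w + 3)*(w + 1)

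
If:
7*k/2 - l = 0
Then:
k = 2*l/7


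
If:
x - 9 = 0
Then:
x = 9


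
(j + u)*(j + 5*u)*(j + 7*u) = j^3 + 13*j^2*u + 47*j*u^2 + 35*u^3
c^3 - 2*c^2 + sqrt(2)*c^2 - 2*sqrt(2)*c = c*(c - 2)*(c + sqrt(2))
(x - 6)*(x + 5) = x^2 - x - 30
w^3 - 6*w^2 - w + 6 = (w - 6)*(w - 1)*(w + 1)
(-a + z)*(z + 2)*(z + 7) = -a*z^2 - 9*a*z - 14*a + z^3 + 9*z^2 + 14*z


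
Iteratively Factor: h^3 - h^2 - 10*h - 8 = (h + 2)*(h^2 - 3*h - 4) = (h - 4)*(h + 2)*(h + 1)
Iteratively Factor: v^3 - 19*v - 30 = (v + 2)*(v^2 - 2*v - 15) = (v + 2)*(v + 3)*(v - 5)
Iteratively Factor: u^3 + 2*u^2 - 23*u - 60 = (u + 4)*(u^2 - 2*u - 15) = (u + 3)*(u + 4)*(u - 5)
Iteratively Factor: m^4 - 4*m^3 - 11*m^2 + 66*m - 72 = (m - 3)*(m^3 - m^2 - 14*m + 24) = (m - 3)*(m - 2)*(m^2 + m - 12) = (m - 3)^2*(m - 2)*(m + 4)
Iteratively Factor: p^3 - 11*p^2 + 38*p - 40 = (p - 2)*(p^2 - 9*p + 20) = (p - 4)*(p - 2)*(p - 5)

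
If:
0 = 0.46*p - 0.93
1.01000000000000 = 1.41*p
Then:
No Solution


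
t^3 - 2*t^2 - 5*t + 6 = (t - 3)*(t - 1)*(t + 2)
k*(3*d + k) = 3*d*k + k^2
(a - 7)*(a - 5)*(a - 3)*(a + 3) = a^4 - 12*a^3 + 26*a^2 + 108*a - 315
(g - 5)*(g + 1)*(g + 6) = g^3 + 2*g^2 - 29*g - 30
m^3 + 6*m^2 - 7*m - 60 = (m - 3)*(m + 4)*(m + 5)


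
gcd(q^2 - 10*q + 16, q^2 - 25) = 1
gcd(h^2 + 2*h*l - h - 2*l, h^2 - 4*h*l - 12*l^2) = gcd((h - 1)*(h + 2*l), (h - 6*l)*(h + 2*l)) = h + 2*l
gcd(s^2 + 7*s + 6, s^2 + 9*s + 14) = 1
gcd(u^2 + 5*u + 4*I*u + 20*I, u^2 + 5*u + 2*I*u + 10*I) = u + 5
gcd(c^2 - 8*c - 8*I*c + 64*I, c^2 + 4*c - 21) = 1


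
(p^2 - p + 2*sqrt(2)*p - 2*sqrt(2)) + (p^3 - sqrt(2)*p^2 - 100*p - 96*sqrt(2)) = p^3 - sqrt(2)*p^2 + p^2 - 101*p + 2*sqrt(2)*p - 98*sqrt(2)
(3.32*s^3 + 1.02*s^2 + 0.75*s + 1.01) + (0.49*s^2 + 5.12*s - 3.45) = 3.32*s^3 + 1.51*s^2 + 5.87*s - 2.44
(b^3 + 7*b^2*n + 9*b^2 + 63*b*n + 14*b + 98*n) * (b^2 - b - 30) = b^5 + 7*b^4*n + 8*b^4 + 56*b^3*n - 25*b^3 - 175*b^2*n - 284*b^2 - 1988*b*n - 420*b - 2940*n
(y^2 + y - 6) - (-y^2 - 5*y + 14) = 2*y^2 + 6*y - 20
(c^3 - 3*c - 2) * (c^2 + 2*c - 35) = c^5 + 2*c^4 - 38*c^3 - 8*c^2 + 101*c + 70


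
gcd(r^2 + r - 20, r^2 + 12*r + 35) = r + 5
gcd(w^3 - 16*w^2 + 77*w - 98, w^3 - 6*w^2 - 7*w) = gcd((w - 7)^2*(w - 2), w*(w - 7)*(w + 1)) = w - 7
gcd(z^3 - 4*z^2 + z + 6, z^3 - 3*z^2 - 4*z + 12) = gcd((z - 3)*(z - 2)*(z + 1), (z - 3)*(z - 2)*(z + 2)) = z^2 - 5*z + 6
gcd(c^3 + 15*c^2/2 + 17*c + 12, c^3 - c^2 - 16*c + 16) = c + 4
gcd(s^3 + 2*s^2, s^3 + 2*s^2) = s^3 + 2*s^2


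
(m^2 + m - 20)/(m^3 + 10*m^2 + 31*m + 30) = (m - 4)/(m^2 + 5*m + 6)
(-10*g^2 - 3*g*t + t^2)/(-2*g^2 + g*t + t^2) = (-5*g + t)/(-g + t)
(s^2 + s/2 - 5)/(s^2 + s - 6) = (s + 5/2)/(s + 3)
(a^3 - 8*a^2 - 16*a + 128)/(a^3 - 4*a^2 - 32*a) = (a - 4)/a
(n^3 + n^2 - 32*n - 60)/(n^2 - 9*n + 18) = (n^2 + 7*n + 10)/(n - 3)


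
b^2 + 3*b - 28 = (b - 4)*(b + 7)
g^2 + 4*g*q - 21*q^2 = (g - 3*q)*(g + 7*q)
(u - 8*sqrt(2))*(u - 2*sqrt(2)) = u^2 - 10*sqrt(2)*u + 32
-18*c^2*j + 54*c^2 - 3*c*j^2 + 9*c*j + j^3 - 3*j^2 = (-6*c + j)*(3*c + j)*(j - 3)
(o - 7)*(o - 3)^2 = o^3 - 13*o^2 + 51*o - 63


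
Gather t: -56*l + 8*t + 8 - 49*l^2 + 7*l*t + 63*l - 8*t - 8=-49*l^2 + 7*l*t + 7*l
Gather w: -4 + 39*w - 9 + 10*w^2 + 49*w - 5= 10*w^2 + 88*w - 18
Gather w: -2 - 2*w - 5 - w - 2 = -3*w - 9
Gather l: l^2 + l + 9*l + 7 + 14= l^2 + 10*l + 21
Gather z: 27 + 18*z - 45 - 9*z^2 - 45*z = -9*z^2 - 27*z - 18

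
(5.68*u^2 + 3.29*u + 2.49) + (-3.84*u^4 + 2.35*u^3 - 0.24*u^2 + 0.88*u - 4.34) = -3.84*u^4 + 2.35*u^3 + 5.44*u^2 + 4.17*u - 1.85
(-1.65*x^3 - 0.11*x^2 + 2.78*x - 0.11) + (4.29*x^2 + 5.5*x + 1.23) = -1.65*x^3 + 4.18*x^2 + 8.28*x + 1.12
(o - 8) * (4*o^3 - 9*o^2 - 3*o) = 4*o^4 - 41*o^3 + 69*o^2 + 24*o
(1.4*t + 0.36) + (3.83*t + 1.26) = 5.23*t + 1.62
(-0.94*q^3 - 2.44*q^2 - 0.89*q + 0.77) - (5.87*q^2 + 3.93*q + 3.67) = -0.94*q^3 - 8.31*q^2 - 4.82*q - 2.9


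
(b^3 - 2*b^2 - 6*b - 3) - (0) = b^3 - 2*b^2 - 6*b - 3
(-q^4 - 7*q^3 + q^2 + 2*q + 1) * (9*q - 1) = -9*q^5 - 62*q^4 + 16*q^3 + 17*q^2 + 7*q - 1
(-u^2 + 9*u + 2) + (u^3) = u^3 - u^2 + 9*u + 2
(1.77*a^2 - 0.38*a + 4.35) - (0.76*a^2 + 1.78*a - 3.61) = 1.01*a^2 - 2.16*a + 7.96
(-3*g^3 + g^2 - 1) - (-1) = -3*g^3 + g^2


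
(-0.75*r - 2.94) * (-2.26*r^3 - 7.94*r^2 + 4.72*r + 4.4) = 1.695*r^4 + 12.5994*r^3 + 19.8036*r^2 - 17.1768*r - 12.936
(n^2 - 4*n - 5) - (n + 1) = n^2 - 5*n - 6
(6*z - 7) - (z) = 5*z - 7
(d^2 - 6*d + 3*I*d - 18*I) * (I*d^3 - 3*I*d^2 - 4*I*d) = I*d^5 - 3*d^4 - 9*I*d^4 + 27*d^3 + 14*I*d^3 - 42*d^2 + 24*I*d^2 - 72*d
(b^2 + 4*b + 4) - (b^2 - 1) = 4*b + 5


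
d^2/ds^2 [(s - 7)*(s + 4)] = 2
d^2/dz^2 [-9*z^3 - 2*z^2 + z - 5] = -54*z - 4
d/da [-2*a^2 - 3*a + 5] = -4*a - 3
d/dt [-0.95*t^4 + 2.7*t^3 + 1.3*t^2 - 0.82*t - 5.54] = -3.8*t^3 + 8.1*t^2 + 2.6*t - 0.82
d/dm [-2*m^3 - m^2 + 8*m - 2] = -6*m^2 - 2*m + 8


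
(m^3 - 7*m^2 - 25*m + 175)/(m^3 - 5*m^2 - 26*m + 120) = (m^2 - 12*m + 35)/(m^2 - 10*m + 24)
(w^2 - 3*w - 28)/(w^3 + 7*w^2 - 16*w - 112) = (w - 7)/(w^2 + 3*w - 28)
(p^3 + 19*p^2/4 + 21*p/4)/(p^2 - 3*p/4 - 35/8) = 2*p*(p + 3)/(2*p - 5)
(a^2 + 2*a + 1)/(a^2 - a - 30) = (a^2 + 2*a + 1)/(a^2 - a - 30)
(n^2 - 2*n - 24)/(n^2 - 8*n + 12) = (n + 4)/(n - 2)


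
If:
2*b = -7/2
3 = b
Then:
No Solution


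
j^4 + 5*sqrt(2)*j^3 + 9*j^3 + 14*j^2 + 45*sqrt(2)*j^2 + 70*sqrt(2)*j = j*(j + 2)*(j + 7)*(j + 5*sqrt(2))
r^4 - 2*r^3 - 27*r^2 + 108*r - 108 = (r - 3)^2*(r - 2)*(r + 6)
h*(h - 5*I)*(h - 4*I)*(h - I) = h^4 - 10*I*h^3 - 29*h^2 + 20*I*h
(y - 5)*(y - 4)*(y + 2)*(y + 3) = y^4 - 4*y^3 - 19*y^2 + 46*y + 120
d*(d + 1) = d^2 + d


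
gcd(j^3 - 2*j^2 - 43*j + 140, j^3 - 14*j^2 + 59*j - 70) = j - 5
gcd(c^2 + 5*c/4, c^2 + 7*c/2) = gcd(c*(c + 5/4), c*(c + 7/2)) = c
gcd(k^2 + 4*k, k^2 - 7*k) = k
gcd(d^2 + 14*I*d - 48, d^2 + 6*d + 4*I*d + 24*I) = 1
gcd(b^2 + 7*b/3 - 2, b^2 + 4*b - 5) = 1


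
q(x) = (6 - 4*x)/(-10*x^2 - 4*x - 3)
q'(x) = (6 - 4*x)*(20*x + 4)/(-10*x^2 - 4*x - 3)^2 - 4/(-10*x^2 - 4*x - 3)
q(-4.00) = -0.15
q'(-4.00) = -0.05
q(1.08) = -0.09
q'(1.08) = 0.33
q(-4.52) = -0.13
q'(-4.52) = -0.04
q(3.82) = 0.06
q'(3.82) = -0.00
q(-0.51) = -2.26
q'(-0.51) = -2.81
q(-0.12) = -2.43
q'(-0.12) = 2.96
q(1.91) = 0.03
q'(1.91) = 0.05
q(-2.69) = -0.26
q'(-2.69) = -0.14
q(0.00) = -2.00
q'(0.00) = 4.00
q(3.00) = 0.06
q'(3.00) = 0.00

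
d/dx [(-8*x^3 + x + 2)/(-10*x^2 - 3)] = (80*x^4 + 82*x^2 + 40*x - 3)/(100*x^4 + 60*x^2 + 9)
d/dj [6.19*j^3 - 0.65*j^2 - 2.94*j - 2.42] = 18.57*j^2 - 1.3*j - 2.94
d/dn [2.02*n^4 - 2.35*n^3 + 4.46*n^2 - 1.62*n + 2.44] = 8.08*n^3 - 7.05*n^2 + 8.92*n - 1.62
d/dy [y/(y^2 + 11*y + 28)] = (28 - y^2)/(y^4 + 22*y^3 + 177*y^2 + 616*y + 784)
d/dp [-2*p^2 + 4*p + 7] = 4 - 4*p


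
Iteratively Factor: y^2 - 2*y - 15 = (y - 5)*(y + 3)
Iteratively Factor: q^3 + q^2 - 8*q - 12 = (q - 3)*(q^2 + 4*q + 4) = (q - 3)*(q + 2)*(q + 2)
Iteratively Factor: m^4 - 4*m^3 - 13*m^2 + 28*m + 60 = (m - 3)*(m^3 - m^2 - 16*m - 20) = (m - 3)*(m + 2)*(m^2 - 3*m - 10) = (m - 3)*(m + 2)^2*(m - 5)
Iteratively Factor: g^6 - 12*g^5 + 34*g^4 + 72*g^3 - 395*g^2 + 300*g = (g - 5)*(g^5 - 7*g^4 - g^3 + 67*g^2 - 60*g) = (g - 5)*(g + 3)*(g^4 - 10*g^3 + 29*g^2 - 20*g) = g*(g - 5)*(g + 3)*(g^3 - 10*g^2 + 29*g - 20) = g*(g - 5)^2*(g + 3)*(g^2 - 5*g + 4) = g*(g - 5)^2*(g - 1)*(g + 3)*(g - 4)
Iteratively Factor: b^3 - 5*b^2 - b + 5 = (b - 5)*(b^2 - 1) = (b - 5)*(b + 1)*(b - 1)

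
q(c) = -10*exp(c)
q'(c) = -10*exp(c)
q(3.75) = -425.21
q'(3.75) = -425.21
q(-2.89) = -0.56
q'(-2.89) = -0.56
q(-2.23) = -1.08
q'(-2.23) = -1.08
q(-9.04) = -0.00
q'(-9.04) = -0.00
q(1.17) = -32.22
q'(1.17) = -32.22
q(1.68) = -53.66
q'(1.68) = -53.66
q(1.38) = -39.75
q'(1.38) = -39.75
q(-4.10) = -0.17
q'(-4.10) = -0.17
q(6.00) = -4034.29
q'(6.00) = -4034.29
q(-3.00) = -0.50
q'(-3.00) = -0.50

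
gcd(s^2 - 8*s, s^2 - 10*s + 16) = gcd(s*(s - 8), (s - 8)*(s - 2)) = s - 8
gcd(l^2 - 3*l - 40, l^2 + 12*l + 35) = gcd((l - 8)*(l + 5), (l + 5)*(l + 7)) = l + 5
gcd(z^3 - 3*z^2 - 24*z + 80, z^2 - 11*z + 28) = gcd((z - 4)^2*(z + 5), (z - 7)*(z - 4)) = z - 4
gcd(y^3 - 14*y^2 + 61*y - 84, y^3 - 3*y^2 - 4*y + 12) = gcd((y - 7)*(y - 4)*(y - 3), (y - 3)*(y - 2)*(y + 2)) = y - 3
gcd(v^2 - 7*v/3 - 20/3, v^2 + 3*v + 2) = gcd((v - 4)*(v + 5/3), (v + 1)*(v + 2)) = 1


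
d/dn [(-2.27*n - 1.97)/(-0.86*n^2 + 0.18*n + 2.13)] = (1.9522*n^2 - 0.4086*n - (1.72*n - 0.18)*(2.27*n + 1.97) - 4.8351)/(-0.86*n^2 + 0.18*n + 2.13)^2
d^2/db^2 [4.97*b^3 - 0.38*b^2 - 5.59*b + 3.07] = 29.82*b - 0.76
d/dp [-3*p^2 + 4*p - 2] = 4 - 6*p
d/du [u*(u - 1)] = 2*u - 1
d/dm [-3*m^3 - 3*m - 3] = -9*m^2 - 3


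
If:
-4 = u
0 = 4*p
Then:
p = 0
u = -4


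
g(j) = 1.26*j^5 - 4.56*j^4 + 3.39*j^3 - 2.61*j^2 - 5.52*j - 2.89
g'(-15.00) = 382858.53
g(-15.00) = -1199611.09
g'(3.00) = 88.17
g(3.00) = -14.59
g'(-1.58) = 139.32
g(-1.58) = -54.88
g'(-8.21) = 39439.50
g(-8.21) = -69725.74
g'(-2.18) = 385.45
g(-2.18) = -203.41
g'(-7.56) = 29075.52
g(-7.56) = -47586.18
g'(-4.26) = 3686.20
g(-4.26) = -3558.33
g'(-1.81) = 213.02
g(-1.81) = -94.97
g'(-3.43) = 1740.08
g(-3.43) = -1380.82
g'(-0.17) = -4.24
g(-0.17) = -2.05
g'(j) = 6.3*j^4 - 18.24*j^3 + 10.17*j^2 - 5.22*j - 5.52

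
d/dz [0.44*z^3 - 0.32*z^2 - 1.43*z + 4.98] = 1.32*z^2 - 0.64*z - 1.43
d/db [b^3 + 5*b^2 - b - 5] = 3*b^2 + 10*b - 1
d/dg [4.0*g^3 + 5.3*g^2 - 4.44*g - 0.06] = 12.0*g^2 + 10.6*g - 4.44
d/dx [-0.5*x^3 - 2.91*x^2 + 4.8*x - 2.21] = -1.5*x^2 - 5.82*x + 4.8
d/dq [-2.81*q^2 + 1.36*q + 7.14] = 1.36 - 5.62*q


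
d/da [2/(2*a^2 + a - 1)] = 2*(-4*a - 1)/(2*a^2 + a - 1)^2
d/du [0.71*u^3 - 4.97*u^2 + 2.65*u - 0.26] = 2.13*u^2 - 9.94*u + 2.65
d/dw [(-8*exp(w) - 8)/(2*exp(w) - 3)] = 40*exp(w)/(2*exp(w) - 3)^2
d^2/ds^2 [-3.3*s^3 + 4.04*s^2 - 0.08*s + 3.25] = 8.08 - 19.8*s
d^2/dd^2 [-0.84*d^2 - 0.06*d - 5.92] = -1.68000000000000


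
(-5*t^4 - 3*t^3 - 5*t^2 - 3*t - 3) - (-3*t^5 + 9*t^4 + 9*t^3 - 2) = 3*t^5 - 14*t^4 - 12*t^3 - 5*t^2 - 3*t - 1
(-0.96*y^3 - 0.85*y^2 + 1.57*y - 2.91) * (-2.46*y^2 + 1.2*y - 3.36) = 2.3616*y^5 + 0.939*y^4 - 1.6566*y^3 + 11.8986*y^2 - 8.7672*y + 9.7776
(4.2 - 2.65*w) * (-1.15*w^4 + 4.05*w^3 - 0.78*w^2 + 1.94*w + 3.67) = 3.0475*w^5 - 15.5625*w^4 + 19.077*w^3 - 8.417*w^2 - 1.5775*w + 15.414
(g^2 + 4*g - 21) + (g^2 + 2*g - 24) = 2*g^2 + 6*g - 45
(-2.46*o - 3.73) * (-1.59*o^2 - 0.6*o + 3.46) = 3.9114*o^3 + 7.4067*o^2 - 6.2736*o - 12.9058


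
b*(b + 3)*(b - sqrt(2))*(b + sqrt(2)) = b^4 + 3*b^3 - 2*b^2 - 6*b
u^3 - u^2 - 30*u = u*(u - 6)*(u + 5)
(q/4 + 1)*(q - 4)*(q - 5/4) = q^3/4 - 5*q^2/16 - 4*q + 5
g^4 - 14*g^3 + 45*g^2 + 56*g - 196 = (g - 7)^2*(g - 2)*(g + 2)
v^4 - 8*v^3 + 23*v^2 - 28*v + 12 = (v - 3)*(v - 2)^2*(v - 1)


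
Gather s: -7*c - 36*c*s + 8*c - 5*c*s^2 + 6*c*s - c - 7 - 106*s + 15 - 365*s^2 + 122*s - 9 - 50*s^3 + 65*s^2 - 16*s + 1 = -30*c*s - 50*s^3 + s^2*(-5*c - 300)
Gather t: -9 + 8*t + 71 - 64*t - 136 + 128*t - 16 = 72*t - 90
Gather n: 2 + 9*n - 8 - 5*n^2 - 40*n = -5*n^2 - 31*n - 6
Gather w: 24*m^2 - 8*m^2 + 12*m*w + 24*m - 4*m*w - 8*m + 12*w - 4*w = 16*m^2 + 16*m + w*(8*m + 8)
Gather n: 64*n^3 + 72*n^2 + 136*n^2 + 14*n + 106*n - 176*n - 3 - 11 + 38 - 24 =64*n^3 + 208*n^2 - 56*n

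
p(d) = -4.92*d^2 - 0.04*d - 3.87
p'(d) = -9.84*d - 0.04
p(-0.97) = -8.46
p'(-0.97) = 9.50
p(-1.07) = -9.46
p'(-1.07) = 10.49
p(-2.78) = -41.78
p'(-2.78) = 27.32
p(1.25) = -11.61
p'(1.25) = -12.34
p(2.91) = -45.65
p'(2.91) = -28.67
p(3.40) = -60.88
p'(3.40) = -33.50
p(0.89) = -7.80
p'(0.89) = -8.80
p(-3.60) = -67.49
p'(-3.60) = 35.38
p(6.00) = -181.23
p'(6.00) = -59.08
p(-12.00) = -711.87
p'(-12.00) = 118.04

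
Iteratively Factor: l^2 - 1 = (l + 1)*(l - 1)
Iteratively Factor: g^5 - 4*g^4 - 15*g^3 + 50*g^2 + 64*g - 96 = (g - 4)*(g^4 - 15*g^2 - 10*g + 24) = (g - 4)*(g + 3)*(g^3 - 3*g^2 - 6*g + 8) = (g - 4)^2*(g + 3)*(g^2 + g - 2) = (g - 4)^2*(g + 2)*(g + 3)*(g - 1)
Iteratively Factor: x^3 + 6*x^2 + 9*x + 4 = (x + 1)*(x^2 + 5*x + 4) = (x + 1)^2*(x + 4)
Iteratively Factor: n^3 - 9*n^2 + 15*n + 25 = (n - 5)*(n^2 - 4*n - 5) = (n - 5)^2*(n + 1)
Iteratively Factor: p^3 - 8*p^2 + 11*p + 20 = (p - 4)*(p^2 - 4*p - 5) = (p - 5)*(p - 4)*(p + 1)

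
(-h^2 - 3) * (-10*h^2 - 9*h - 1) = 10*h^4 + 9*h^3 + 31*h^2 + 27*h + 3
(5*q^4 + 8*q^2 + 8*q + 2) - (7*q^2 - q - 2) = 5*q^4 + q^2 + 9*q + 4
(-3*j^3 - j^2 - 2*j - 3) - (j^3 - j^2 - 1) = -4*j^3 - 2*j - 2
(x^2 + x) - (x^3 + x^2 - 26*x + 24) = -x^3 + 27*x - 24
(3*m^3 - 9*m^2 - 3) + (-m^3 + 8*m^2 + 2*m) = 2*m^3 - m^2 + 2*m - 3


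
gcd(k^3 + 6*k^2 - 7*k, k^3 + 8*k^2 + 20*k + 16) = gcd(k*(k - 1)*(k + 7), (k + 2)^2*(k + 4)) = 1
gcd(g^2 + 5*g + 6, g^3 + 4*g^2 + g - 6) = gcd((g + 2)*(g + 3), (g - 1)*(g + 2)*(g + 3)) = g^2 + 5*g + 6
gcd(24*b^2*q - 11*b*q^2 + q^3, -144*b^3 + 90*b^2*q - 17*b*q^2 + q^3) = 24*b^2 - 11*b*q + q^2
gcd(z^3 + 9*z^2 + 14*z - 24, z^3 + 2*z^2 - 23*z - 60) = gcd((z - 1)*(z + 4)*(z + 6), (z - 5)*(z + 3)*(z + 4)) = z + 4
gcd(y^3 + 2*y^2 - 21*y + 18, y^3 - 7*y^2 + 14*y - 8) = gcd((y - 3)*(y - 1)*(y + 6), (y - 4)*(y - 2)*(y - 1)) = y - 1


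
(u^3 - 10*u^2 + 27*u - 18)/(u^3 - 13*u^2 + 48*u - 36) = (u - 3)/(u - 6)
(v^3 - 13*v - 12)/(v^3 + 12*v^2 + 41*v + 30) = (v^2 - v - 12)/(v^2 + 11*v + 30)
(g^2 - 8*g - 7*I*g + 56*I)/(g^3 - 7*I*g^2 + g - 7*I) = (g - 8)/(g^2 + 1)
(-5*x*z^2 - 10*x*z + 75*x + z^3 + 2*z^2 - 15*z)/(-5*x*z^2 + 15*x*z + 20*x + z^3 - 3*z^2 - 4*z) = (z^2 + 2*z - 15)/(z^2 - 3*z - 4)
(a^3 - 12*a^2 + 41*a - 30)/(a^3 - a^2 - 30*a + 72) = (a^3 - 12*a^2 + 41*a - 30)/(a^3 - a^2 - 30*a + 72)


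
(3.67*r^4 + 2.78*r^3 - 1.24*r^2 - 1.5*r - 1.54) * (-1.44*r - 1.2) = -5.2848*r^5 - 8.4072*r^4 - 1.5504*r^3 + 3.648*r^2 + 4.0176*r + 1.848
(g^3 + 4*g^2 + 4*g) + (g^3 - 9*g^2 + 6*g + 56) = 2*g^3 - 5*g^2 + 10*g + 56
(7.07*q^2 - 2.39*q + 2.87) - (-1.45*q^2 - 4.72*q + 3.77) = 8.52*q^2 + 2.33*q - 0.9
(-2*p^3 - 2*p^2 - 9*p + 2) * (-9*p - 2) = 18*p^4 + 22*p^3 + 85*p^2 - 4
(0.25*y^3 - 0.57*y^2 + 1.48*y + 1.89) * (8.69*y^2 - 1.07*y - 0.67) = 2.1725*y^5 - 5.2208*y^4 + 13.3036*y^3 + 15.2224*y^2 - 3.0139*y - 1.2663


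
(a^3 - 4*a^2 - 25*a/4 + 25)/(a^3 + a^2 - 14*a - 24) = (a^2 - 25/4)/(a^2 + 5*a + 6)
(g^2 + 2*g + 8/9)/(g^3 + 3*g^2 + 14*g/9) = (3*g + 4)/(g*(3*g + 7))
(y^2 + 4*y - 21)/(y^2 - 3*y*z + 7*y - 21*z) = (y - 3)/(y - 3*z)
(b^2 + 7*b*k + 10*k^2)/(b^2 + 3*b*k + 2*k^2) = (b + 5*k)/(b + k)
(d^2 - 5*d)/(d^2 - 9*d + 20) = d/(d - 4)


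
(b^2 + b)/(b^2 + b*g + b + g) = b/(b + g)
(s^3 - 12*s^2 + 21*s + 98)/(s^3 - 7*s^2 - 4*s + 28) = (s - 7)/(s - 2)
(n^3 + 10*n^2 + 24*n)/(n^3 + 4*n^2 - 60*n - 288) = n*(n + 4)/(n^2 - 2*n - 48)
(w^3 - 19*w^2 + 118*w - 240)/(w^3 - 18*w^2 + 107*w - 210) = (w - 8)/(w - 7)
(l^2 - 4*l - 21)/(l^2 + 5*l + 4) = (l^2 - 4*l - 21)/(l^2 + 5*l + 4)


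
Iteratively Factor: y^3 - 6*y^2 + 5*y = (y - 1)*(y^2 - 5*y) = (y - 5)*(y - 1)*(y)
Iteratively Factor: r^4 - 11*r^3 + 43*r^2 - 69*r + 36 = (r - 3)*(r^3 - 8*r^2 + 19*r - 12) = (r - 3)^2*(r^2 - 5*r + 4) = (r - 4)*(r - 3)^2*(r - 1)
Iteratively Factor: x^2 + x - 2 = (x - 1)*(x + 2)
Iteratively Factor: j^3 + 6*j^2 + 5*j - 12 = (j + 3)*(j^2 + 3*j - 4) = (j - 1)*(j + 3)*(j + 4)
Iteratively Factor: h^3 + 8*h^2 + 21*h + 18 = (h + 2)*(h^2 + 6*h + 9) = (h + 2)*(h + 3)*(h + 3)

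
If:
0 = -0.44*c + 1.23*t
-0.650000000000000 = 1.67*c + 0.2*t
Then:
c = -0.37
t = -0.13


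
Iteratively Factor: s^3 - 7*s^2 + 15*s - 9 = (s - 3)*(s^2 - 4*s + 3) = (s - 3)*(s - 1)*(s - 3)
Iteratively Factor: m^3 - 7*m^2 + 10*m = (m - 2)*(m^2 - 5*m) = m*(m - 2)*(m - 5)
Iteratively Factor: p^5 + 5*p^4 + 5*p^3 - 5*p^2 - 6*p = (p + 3)*(p^4 + 2*p^3 - p^2 - 2*p) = p*(p + 3)*(p^3 + 2*p^2 - p - 2) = p*(p - 1)*(p + 3)*(p^2 + 3*p + 2) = p*(p - 1)*(p + 1)*(p + 3)*(p + 2)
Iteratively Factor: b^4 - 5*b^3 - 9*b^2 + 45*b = (b - 5)*(b^3 - 9*b) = (b - 5)*(b - 3)*(b^2 + 3*b) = (b - 5)*(b - 3)*(b + 3)*(b)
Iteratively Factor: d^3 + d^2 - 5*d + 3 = (d + 3)*(d^2 - 2*d + 1) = (d - 1)*(d + 3)*(d - 1)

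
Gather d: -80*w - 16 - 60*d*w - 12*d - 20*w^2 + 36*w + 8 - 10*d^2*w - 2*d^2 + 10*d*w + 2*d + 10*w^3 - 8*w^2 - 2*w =d^2*(-10*w - 2) + d*(-50*w - 10) + 10*w^3 - 28*w^2 - 46*w - 8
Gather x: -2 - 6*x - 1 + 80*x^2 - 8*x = 80*x^2 - 14*x - 3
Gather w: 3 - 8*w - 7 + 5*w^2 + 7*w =5*w^2 - w - 4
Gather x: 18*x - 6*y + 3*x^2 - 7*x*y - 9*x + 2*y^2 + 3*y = 3*x^2 + x*(9 - 7*y) + 2*y^2 - 3*y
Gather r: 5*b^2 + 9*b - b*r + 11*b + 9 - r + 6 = 5*b^2 + 20*b + r*(-b - 1) + 15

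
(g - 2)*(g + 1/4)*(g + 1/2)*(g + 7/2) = g^4 + 9*g^3/4 - 23*g^2/4 - 81*g/16 - 7/8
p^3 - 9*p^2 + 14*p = p*(p - 7)*(p - 2)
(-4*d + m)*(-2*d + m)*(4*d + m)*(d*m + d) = 32*d^4*m + 32*d^4 - 16*d^3*m^2 - 16*d^3*m - 2*d^2*m^3 - 2*d^2*m^2 + d*m^4 + d*m^3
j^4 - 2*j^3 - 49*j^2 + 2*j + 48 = (j - 8)*(j - 1)*(j + 1)*(j + 6)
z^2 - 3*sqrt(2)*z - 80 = (z - 8*sqrt(2))*(z + 5*sqrt(2))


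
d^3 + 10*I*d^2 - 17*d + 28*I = (d - I)*(d + 4*I)*(d + 7*I)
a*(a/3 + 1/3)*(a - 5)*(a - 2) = a^4/3 - 2*a^3 + a^2 + 10*a/3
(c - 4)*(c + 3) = c^2 - c - 12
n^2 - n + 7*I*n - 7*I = (n - 1)*(n + 7*I)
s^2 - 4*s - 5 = (s - 5)*(s + 1)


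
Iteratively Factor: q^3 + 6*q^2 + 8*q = (q)*(q^2 + 6*q + 8) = q*(q + 2)*(q + 4)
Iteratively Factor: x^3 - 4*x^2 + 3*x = (x - 1)*(x^2 - 3*x) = (x - 3)*(x - 1)*(x)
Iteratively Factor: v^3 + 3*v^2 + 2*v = (v + 1)*(v^2 + 2*v) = v*(v + 1)*(v + 2)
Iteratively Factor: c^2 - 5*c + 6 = (c - 2)*(c - 3)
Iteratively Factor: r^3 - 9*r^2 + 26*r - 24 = (r - 4)*(r^2 - 5*r + 6) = (r - 4)*(r - 2)*(r - 3)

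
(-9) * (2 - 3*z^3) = 27*z^3 - 18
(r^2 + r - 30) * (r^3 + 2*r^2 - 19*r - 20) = r^5 + 3*r^4 - 47*r^3 - 99*r^2 + 550*r + 600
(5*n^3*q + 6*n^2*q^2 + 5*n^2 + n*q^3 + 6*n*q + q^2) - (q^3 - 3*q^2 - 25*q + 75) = 5*n^3*q + 6*n^2*q^2 + 5*n^2 + n*q^3 + 6*n*q - q^3 + 4*q^2 + 25*q - 75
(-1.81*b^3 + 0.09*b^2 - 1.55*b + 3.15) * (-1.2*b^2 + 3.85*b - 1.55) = 2.172*b^5 - 7.0765*b^4 + 5.012*b^3 - 9.887*b^2 + 14.53*b - 4.8825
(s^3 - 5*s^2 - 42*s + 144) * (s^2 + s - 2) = s^5 - 4*s^4 - 49*s^3 + 112*s^2 + 228*s - 288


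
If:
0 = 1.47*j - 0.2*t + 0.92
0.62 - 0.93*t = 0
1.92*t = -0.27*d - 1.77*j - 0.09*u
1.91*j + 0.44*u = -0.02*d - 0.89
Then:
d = -1.35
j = -0.54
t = 0.67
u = 0.36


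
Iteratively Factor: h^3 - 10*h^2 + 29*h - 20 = (h - 4)*(h^2 - 6*h + 5) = (h - 4)*(h - 1)*(h - 5)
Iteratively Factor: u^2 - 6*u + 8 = (u - 4)*(u - 2)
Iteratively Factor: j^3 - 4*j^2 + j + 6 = (j - 2)*(j^2 - 2*j - 3) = (j - 2)*(j + 1)*(j - 3)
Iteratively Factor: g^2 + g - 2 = (g + 2)*(g - 1)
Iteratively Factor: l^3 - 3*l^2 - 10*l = (l + 2)*(l^2 - 5*l) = l*(l + 2)*(l - 5)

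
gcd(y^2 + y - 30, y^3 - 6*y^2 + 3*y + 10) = y - 5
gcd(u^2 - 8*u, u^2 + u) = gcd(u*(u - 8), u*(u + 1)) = u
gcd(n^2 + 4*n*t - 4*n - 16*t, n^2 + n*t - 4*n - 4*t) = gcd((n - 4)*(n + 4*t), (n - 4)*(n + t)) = n - 4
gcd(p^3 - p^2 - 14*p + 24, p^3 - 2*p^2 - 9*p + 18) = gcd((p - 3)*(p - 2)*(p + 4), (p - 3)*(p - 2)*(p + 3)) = p^2 - 5*p + 6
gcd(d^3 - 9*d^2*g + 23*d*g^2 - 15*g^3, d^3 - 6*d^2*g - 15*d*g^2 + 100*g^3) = d - 5*g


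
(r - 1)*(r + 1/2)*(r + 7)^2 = r^4 + 27*r^3/2 + 83*r^2/2 - 63*r/2 - 49/2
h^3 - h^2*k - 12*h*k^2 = h*(h - 4*k)*(h + 3*k)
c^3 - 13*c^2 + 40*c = c*(c - 8)*(c - 5)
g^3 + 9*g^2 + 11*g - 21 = (g - 1)*(g + 3)*(g + 7)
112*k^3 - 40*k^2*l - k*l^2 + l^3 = (-4*k + l)^2*(7*k + l)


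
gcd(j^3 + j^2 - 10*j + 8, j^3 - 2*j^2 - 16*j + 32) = j^2 + 2*j - 8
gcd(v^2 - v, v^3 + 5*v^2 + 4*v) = v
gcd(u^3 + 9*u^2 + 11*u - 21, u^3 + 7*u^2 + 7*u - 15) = u^2 + 2*u - 3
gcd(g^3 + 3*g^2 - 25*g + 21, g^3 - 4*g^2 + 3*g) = g^2 - 4*g + 3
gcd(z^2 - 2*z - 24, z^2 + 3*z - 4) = z + 4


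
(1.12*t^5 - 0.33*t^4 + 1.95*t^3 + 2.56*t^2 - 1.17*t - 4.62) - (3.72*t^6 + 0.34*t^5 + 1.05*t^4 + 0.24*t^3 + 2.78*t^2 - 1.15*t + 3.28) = -3.72*t^6 + 0.78*t^5 - 1.38*t^4 + 1.71*t^3 - 0.22*t^2 - 0.02*t - 7.9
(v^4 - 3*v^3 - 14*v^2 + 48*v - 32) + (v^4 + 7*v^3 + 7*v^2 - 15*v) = 2*v^4 + 4*v^3 - 7*v^2 + 33*v - 32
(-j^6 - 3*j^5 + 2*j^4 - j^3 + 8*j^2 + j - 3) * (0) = 0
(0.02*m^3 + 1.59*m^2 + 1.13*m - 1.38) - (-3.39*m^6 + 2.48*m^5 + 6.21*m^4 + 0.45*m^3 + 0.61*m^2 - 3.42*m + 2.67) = 3.39*m^6 - 2.48*m^5 - 6.21*m^4 - 0.43*m^3 + 0.98*m^2 + 4.55*m - 4.05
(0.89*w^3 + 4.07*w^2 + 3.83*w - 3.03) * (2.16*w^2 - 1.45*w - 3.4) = 1.9224*w^5 + 7.5007*w^4 - 0.6547*w^3 - 25.9363*w^2 - 8.6285*w + 10.302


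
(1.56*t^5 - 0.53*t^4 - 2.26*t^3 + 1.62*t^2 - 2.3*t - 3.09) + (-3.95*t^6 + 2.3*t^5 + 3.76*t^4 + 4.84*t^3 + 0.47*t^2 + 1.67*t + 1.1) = -3.95*t^6 + 3.86*t^5 + 3.23*t^4 + 2.58*t^3 + 2.09*t^2 - 0.63*t - 1.99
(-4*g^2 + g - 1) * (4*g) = -16*g^3 + 4*g^2 - 4*g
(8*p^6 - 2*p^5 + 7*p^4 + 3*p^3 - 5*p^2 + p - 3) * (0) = 0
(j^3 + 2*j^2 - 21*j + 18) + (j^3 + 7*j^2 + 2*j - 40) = 2*j^3 + 9*j^2 - 19*j - 22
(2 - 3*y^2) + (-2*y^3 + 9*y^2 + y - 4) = -2*y^3 + 6*y^2 + y - 2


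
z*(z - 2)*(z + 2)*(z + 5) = z^4 + 5*z^3 - 4*z^2 - 20*z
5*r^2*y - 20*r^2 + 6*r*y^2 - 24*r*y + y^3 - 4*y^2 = (r + y)*(5*r + y)*(y - 4)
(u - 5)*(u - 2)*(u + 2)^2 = u^4 - 3*u^3 - 14*u^2 + 12*u + 40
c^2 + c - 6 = (c - 2)*(c + 3)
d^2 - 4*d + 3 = (d - 3)*(d - 1)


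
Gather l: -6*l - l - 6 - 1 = -7*l - 7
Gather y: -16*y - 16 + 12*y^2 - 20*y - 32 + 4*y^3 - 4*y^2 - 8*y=4*y^3 + 8*y^2 - 44*y - 48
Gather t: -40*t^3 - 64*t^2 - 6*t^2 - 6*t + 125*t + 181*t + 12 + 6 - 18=-40*t^3 - 70*t^2 + 300*t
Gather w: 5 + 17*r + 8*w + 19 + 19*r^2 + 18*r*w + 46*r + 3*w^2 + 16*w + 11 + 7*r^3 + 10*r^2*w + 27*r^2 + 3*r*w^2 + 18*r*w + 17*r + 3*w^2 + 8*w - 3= 7*r^3 + 46*r^2 + 80*r + w^2*(3*r + 6) + w*(10*r^2 + 36*r + 32) + 32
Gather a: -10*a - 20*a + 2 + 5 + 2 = 9 - 30*a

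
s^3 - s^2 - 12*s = s*(s - 4)*(s + 3)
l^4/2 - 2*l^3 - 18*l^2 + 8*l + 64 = (l/2 + 1)*(l - 8)*(l - 2)*(l + 4)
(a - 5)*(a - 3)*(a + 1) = a^3 - 7*a^2 + 7*a + 15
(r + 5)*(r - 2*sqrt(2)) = r^2 - 2*sqrt(2)*r + 5*r - 10*sqrt(2)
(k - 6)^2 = k^2 - 12*k + 36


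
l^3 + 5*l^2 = l^2*(l + 5)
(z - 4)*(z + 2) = z^2 - 2*z - 8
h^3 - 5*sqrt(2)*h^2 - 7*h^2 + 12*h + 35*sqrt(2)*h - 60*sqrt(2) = (h - 4)*(h - 3)*(h - 5*sqrt(2))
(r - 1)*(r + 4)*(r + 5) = r^3 + 8*r^2 + 11*r - 20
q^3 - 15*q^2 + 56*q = q*(q - 8)*(q - 7)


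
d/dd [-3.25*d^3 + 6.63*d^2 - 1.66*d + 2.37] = -9.75*d^2 + 13.26*d - 1.66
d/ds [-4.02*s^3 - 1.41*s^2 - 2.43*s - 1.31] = -12.06*s^2 - 2.82*s - 2.43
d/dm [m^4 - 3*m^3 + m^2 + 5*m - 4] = 4*m^3 - 9*m^2 + 2*m + 5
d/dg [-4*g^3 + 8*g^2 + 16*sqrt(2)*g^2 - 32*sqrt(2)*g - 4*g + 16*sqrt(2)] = -12*g^2 + 16*g + 32*sqrt(2)*g - 32*sqrt(2) - 4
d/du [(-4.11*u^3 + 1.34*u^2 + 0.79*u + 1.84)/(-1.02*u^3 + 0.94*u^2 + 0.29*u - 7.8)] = (1.77635683940025e-15*u^5 - 2.4966*u^4 - 0.7722*u^3 + 101.4504*u^2 - 24.3632*u - 6.6956)/(1.0404*u^6 - 1.9176*u^5 + 0.292*u^4 + 16.4572*u^3 - 14.5799*u^2 - 4.524*u + 60.84)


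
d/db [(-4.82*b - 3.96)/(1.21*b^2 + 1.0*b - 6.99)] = (5.8322*b^2 + 9.5832*b + 37.6518)/(1.4641*b^4 + 2.42*b^3 - 15.9158*b^2 - 13.98*b + 48.8601)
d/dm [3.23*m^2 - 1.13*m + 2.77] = 6.46*m - 1.13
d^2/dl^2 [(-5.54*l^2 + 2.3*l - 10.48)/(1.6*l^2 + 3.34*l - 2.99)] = (2.8421709430404e-14*l^4 + 70.98752*l^3 - 319.99296*l^2 - 270.01152*l - 387.211964)/(4.096*l^6 + 25.6512*l^5 + 30.58368*l^4 - 58.611656*l^3 - 57.153252*l^2 + 89.579802*l - 26.730899)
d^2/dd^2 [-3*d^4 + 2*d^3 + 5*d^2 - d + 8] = -36*d^2 + 12*d + 10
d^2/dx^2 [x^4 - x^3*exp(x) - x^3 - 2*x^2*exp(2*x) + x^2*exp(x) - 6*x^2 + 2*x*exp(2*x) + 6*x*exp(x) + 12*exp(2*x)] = -x^3*exp(x) - 8*x^2*exp(2*x) - 5*x^2*exp(x) + 12*x^2 - 8*x*exp(2*x) + 4*x*exp(x) - 6*x + 52*exp(2*x) + 14*exp(x) - 12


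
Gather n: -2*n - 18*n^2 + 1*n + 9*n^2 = -9*n^2 - n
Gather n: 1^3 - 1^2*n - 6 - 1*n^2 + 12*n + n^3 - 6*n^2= n^3 - 7*n^2 + 11*n - 5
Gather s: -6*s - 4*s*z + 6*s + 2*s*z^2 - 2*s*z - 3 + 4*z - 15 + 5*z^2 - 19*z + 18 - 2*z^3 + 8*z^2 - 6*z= s*(2*z^2 - 6*z) - 2*z^3 + 13*z^2 - 21*z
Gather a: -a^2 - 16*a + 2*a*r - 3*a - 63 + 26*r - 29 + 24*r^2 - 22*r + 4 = -a^2 + a*(2*r - 19) + 24*r^2 + 4*r - 88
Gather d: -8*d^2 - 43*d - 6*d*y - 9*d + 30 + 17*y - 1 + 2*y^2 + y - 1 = -8*d^2 + d*(-6*y - 52) + 2*y^2 + 18*y + 28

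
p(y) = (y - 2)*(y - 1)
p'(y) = 2*y - 3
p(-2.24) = 13.74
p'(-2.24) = -7.48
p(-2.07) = 12.49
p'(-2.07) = -7.14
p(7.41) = 34.68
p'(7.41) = 11.82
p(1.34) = -0.22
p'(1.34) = -0.32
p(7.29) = 33.27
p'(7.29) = 11.58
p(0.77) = 0.28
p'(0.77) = -1.46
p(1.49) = -0.25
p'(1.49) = -0.02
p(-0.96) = 5.80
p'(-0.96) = -4.92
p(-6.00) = 56.00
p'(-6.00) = -15.00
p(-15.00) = 272.00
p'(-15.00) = -33.00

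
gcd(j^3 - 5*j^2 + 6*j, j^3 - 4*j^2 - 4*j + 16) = j - 2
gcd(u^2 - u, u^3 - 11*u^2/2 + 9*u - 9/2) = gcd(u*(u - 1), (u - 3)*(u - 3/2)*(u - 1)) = u - 1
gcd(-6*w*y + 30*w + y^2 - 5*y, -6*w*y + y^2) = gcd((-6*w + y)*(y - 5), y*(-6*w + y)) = -6*w + y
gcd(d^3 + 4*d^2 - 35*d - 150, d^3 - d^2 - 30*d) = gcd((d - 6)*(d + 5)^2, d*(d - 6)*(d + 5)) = d^2 - d - 30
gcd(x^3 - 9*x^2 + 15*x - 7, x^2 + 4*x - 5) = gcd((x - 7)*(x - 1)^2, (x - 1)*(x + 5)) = x - 1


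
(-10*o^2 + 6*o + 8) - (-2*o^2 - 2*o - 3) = -8*o^2 + 8*o + 11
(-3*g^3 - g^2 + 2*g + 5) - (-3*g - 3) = -3*g^3 - g^2 + 5*g + 8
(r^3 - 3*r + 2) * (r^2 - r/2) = r^5 - r^4/2 - 3*r^3 + 7*r^2/2 - r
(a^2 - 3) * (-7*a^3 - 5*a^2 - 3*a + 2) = -7*a^5 - 5*a^4 + 18*a^3 + 17*a^2 + 9*a - 6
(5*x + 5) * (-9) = -45*x - 45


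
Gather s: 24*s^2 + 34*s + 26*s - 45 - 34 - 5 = 24*s^2 + 60*s - 84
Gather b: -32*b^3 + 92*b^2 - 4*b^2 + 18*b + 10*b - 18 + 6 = -32*b^3 + 88*b^2 + 28*b - 12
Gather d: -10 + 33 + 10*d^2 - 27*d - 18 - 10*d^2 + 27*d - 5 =0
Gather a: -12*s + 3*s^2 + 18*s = 3*s^2 + 6*s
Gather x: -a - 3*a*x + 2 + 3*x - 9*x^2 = -a - 9*x^2 + x*(3 - 3*a) + 2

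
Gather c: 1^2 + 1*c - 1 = c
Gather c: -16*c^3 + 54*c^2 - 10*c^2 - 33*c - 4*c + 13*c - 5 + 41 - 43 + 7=-16*c^3 + 44*c^2 - 24*c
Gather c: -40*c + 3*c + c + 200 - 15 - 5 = 180 - 36*c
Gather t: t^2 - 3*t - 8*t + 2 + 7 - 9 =t^2 - 11*t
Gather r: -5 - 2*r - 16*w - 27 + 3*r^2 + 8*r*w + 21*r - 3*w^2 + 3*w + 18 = 3*r^2 + r*(8*w + 19) - 3*w^2 - 13*w - 14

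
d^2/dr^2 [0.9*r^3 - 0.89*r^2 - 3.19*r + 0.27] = 5.4*r - 1.78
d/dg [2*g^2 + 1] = 4*g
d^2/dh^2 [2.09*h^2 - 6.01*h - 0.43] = 4.18000000000000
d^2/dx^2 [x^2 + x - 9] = 2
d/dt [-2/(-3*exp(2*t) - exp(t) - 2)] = (-12*exp(t) - 2)*exp(t)/(3*exp(2*t) + exp(t) + 2)^2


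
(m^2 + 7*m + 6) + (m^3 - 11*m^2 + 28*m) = m^3 - 10*m^2 + 35*m + 6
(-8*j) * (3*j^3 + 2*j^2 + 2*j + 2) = -24*j^4 - 16*j^3 - 16*j^2 - 16*j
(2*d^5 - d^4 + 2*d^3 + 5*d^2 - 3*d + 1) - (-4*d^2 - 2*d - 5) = 2*d^5 - d^4 + 2*d^3 + 9*d^2 - d + 6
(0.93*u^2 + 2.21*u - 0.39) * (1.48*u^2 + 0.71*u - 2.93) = 1.3764*u^4 + 3.9311*u^3 - 1.733*u^2 - 6.7522*u + 1.1427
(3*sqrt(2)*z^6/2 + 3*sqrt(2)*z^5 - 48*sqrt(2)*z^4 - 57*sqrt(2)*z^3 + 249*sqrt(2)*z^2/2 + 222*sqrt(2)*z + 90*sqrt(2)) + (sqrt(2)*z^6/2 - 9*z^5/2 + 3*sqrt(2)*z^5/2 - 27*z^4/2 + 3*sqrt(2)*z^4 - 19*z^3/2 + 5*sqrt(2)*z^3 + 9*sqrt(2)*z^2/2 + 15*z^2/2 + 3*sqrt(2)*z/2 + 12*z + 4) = 2*sqrt(2)*z^6 - 9*z^5/2 + 9*sqrt(2)*z^5/2 - 45*sqrt(2)*z^4 - 27*z^4/2 - 52*sqrt(2)*z^3 - 19*z^3/2 + 15*z^2/2 + 129*sqrt(2)*z^2 + 12*z + 447*sqrt(2)*z/2 + 4 + 90*sqrt(2)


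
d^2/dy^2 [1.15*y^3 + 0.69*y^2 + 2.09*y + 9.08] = 6.9*y + 1.38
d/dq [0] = 0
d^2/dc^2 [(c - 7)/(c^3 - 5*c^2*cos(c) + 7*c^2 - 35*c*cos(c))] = (c*(c^2 - 5*c*cos(c) + 7*c - 35*cos(c))*(-5*c^3*cos(c) - 30*c^2*sin(c) - 12*c^2 + 275*c*cos(c) + 490*sin(c) + 98) + (2*c - 14)*(5*c^2*sin(c) + 3*c^2 + 35*c*sin(c) - 10*c*cos(c) + 14*c - 35*cos(c))^2)/(c^3*(c + 7)^3*(c - 5*cos(c))^3)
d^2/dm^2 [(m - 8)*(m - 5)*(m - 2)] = 6*m - 30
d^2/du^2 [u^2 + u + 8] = 2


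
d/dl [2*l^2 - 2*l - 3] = 4*l - 2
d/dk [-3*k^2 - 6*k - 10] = -6*k - 6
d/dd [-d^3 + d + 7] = 1 - 3*d^2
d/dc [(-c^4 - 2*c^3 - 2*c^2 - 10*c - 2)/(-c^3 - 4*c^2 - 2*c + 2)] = (c^6 + 8*c^5 + 12*c^4 - 20*c^3 - 54*c^2 - 24*c - 24)/(c^6 + 8*c^5 + 20*c^4 + 12*c^3 - 12*c^2 - 8*c + 4)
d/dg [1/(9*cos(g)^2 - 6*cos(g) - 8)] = 6*(3*cos(g) - 1)*sin(g)/(-9*cos(g)^2 + 6*cos(g) + 8)^2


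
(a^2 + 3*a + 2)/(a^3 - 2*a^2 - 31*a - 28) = (a + 2)/(a^2 - 3*a - 28)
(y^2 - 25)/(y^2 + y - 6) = (y^2 - 25)/(y^2 + y - 6)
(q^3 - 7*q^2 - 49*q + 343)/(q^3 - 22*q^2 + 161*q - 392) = (q + 7)/(q - 8)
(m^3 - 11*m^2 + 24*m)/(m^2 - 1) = m*(m^2 - 11*m + 24)/(m^2 - 1)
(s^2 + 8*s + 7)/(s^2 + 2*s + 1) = (s + 7)/(s + 1)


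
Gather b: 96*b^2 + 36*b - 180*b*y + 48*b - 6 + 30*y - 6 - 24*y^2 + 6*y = 96*b^2 + b*(84 - 180*y) - 24*y^2 + 36*y - 12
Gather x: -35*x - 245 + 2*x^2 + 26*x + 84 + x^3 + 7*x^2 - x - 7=x^3 + 9*x^2 - 10*x - 168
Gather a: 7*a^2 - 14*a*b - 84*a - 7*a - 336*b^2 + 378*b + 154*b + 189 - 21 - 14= 7*a^2 + a*(-14*b - 91) - 336*b^2 + 532*b + 154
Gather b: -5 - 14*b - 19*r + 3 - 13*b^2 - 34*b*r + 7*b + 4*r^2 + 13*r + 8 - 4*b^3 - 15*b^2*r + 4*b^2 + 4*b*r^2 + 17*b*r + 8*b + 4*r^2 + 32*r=-4*b^3 + b^2*(-15*r - 9) + b*(4*r^2 - 17*r + 1) + 8*r^2 + 26*r + 6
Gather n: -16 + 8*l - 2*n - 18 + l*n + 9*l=17*l + n*(l - 2) - 34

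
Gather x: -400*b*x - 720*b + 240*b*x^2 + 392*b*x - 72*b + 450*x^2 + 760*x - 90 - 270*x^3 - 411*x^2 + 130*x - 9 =-792*b - 270*x^3 + x^2*(240*b + 39) + x*(890 - 8*b) - 99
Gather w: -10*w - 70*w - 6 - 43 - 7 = -80*w - 56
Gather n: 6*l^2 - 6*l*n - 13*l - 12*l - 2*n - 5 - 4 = 6*l^2 - 25*l + n*(-6*l - 2) - 9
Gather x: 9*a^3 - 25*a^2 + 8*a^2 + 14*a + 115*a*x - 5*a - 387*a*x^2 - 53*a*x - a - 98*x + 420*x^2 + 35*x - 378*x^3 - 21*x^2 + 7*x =9*a^3 - 17*a^2 + 8*a - 378*x^3 + x^2*(399 - 387*a) + x*(62*a - 56)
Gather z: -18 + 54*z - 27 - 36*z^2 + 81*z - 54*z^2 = -90*z^2 + 135*z - 45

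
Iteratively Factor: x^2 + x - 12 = (x + 4)*(x - 3)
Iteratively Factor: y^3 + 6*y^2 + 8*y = (y + 2)*(y^2 + 4*y) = (y + 2)*(y + 4)*(y)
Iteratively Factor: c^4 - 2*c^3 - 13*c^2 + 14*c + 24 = (c + 3)*(c^3 - 5*c^2 + 2*c + 8) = (c + 1)*(c + 3)*(c^2 - 6*c + 8) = (c - 4)*(c + 1)*(c + 3)*(c - 2)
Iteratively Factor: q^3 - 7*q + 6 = (q - 2)*(q^2 + 2*q - 3) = (q - 2)*(q - 1)*(q + 3)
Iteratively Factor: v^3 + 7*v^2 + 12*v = (v + 3)*(v^2 + 4*v) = v*(v + 3)*(v + 4)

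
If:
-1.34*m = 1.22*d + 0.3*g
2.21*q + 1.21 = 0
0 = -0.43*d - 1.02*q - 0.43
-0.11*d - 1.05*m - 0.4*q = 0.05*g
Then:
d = 0.30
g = -2.55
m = 0.30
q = -0.55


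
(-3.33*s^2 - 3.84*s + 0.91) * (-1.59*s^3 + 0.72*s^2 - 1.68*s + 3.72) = 5.2947*s^5 + 3.708*s^4 + 1.3827*s^3 - 5.2812*s^2 - 15.8136*s + 3.3852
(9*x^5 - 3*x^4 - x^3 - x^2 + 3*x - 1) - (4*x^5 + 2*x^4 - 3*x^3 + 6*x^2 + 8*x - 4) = 5*x^5 - 5*x^4 + 2*x^3 - 7*x^2 - 5*x + 3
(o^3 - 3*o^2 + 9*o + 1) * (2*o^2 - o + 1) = 2*o^5 - 7*o^4 + 22*o^3 - 10*o^2 + 8*o + 1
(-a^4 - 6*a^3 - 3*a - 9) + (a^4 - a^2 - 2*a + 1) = -6*a^3 - a^2 - 5*a - 8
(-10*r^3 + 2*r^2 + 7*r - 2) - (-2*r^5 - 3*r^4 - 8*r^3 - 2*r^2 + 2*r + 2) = 2*r^5 + 3*r^4 - 2*r^3 + 4*r^2 + 5*r - 4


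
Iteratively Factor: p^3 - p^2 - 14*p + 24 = (p - 2)*(p^2 + p - 12) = (p - 2)*(p + 4)*(p - 3)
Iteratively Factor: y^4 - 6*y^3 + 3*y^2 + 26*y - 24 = (y - 4)*(y^3 - 2*y^2 - 5*y + 6) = (y - 4)*(y - 3)*(y^2 + y - 2) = (y - 4)*(y - 3)*(y + 2)*(y - 1)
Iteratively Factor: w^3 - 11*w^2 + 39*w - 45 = (w - 3)*(w^2 - 8*w + 15) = (w - 3)^2*(w - 5)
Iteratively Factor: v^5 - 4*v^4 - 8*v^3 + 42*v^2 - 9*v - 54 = (v + 1)*(v^4 - 5*v^3 - 3*v^2 + 45*v - 54) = (v - 3)*(v + 1)*(v^3 - 2*v^2 - 9*v + 18) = (v - 3)*(v - 2)*(v + 1)*(v^2 - 9) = (v - 3)^2*(v - 2)*(v + 1)*(v + 3)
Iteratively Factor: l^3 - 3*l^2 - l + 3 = (l - 3)*(l^2 - 1) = (l - 3)*(l - 1)*(l + 1)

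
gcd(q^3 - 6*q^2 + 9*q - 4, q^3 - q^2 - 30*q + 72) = q - 4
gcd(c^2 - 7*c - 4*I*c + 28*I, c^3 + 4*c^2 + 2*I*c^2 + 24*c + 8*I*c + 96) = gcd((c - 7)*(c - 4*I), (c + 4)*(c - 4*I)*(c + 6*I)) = c - 4*I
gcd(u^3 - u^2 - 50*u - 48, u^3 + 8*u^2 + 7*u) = u + 1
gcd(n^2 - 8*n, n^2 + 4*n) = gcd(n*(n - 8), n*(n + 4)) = n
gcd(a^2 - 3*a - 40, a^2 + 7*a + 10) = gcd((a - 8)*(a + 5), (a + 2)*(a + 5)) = a + 5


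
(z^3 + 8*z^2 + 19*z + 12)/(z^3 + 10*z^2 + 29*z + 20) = (z + 3)/(z + 5)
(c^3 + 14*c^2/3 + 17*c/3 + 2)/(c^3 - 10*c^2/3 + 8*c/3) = (3*c^3 + 14*c^2 + 17*c + 6)/(c*(3*c^2 - 10*c + 8))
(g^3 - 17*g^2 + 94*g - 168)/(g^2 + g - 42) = (g^2 - 11*g + 28)/(g + 7)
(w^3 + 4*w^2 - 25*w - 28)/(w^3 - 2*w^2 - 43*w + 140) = (w + 1)/(w - 5)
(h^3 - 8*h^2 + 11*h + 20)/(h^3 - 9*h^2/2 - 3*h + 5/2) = 2*(h - 4)/(2*h - 1)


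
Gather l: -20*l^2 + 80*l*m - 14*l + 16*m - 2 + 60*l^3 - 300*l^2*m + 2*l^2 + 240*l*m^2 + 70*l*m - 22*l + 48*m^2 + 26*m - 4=60*l^3 + l^2*(-300*m - 18) + l*(240*m^2 + 150*m - 36) + 48*m^2 + 42*m - 6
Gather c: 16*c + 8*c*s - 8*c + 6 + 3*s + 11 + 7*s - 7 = c*(8*s + 8) + 10*s + 10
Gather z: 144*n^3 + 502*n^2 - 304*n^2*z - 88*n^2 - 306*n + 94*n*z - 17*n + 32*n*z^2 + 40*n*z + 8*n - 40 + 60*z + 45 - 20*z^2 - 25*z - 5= 144*n^3 + 414*n^2 - 315*n + z^2*(32*n - 20) + z*(-304*n^2 + 134*n + 35)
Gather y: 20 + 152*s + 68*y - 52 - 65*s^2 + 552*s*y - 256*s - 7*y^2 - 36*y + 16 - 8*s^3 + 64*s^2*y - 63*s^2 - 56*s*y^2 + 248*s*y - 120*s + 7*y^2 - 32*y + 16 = -8*s^3 - 128*s^2 - 56*s*y^2 - 224*s + y*(64*s^2 + 800*s)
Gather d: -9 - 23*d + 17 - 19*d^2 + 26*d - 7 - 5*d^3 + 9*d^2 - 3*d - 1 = -5*d^3 - 10*d^2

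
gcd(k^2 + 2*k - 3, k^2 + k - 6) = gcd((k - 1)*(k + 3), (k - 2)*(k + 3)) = k + 3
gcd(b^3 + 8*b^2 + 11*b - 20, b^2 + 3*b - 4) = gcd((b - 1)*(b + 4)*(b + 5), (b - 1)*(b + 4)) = b^2 + 3*b - 4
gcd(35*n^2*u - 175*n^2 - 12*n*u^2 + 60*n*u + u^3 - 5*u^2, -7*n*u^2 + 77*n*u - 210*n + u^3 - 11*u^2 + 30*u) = -7*n*u + 35*n + u^2 - 5*u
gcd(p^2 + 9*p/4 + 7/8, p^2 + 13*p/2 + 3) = p + 1/2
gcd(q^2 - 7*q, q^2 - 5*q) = q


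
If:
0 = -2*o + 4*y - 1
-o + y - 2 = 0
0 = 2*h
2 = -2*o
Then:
No Solution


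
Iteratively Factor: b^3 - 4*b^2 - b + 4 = (b + 1)*(b^2 - 5*b + 4) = (b - 4)*(b + 1)*(b - 1)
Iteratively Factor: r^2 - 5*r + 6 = (r - 2)*(r - 3)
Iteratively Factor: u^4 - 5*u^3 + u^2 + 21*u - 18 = (u - 3)*(u^3 - 2*u^2 - 5*u + 6) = (u - 3)^2*(u^2 + u - 2) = (u - 3)^2*(u - 1)*(u + 2)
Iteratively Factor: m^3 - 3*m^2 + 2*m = (m - 2)*(m^2 - m) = (m - 2)*(m - 1)*(m)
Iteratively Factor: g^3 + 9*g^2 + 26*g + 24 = (g + 2)*(g^2 + 7*g + 12) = (g + 2)*(g + 3)*(g + 4)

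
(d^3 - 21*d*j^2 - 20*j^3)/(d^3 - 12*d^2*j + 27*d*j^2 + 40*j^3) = (d + 4*j)/(d - 8*j)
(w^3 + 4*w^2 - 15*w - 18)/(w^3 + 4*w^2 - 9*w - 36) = (w^2 + 7*w + 6)/(w^2 + 7*w + 12)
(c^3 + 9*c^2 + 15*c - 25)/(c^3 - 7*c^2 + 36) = (c^3 + 9*c^2 + 15*c - 25)/(c^3 - 7*c^2 + 36)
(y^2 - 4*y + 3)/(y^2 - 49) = (y^2 - 4*y + 3)/(y^2 - 49)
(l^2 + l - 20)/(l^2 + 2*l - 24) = (l + 5)/(l + 6)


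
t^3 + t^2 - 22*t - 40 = (t - 5)*(t + 2)*(t + 4)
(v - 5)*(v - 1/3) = v^2 - 16*v/3 + 5/3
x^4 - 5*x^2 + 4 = (x - 2)*(x - 1)*(x + 1)*(x + 2)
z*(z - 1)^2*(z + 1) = z^4 - z^3 - z^2 + z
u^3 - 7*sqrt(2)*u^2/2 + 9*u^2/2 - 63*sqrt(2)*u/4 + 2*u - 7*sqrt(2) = (u + 1/2)*(u + 4)*(u - 7*sqrt(2)/2)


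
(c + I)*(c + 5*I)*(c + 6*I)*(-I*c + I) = -I*c^4 + 12*c^3 + I*c^3 - 12*c^2 + 41*I*c^2 - 30*c - 41*I*c + 30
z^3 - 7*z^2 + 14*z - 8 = (z - 4)*(z - 2)*(z - 1)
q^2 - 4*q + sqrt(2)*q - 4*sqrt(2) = (q - 4)*(q + sqrt(2))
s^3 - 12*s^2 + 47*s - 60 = (s - 5)*(s - 4)*(s - 3)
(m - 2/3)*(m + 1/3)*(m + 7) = m^3 + 20*m^2/3 - 23*m/9 - 14/9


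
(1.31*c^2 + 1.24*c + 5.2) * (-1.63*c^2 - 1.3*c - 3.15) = -2.1353*c^4 - 3.7242*c^3 - 14.2145*c^2 - 10.666*c - 16.38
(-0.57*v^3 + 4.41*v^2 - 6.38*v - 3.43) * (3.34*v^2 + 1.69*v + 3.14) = -1.9038*v^5 + 13.7661*v^4 - 15.6461*v^3 - 8.391*v^2 - 25.8299*v - 10.7702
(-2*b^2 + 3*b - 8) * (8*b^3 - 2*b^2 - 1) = -16*b^5 + 28*b^4 - 70*b^3 + 18*b^2 - 3*b + 8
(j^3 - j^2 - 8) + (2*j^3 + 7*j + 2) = 3*j^3 - j^2 + 7*j - 6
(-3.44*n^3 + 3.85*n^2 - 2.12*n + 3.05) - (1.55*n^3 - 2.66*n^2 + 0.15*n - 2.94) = -4.99*n^3 + 6.51*n^2 - 2.27*n + 5.99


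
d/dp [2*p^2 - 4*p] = 4*p - 4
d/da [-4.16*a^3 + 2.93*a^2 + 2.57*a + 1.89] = -12.48*a^2 + 5.86*a + 2.57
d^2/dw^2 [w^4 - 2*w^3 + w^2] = 12*w^2 - 12*w + 2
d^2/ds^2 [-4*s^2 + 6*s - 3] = -8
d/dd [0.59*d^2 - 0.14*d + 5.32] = 1.18*d - 0.14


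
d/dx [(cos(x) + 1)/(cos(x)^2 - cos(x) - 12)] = (cos(x)^2 + 2*cos(x) + 11)*sin(x)/(sin(x)^2 + cos(x) + 11)^2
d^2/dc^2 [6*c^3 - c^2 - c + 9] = 36*c - 2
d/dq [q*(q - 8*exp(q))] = -q*(8*exp(q) - 1) + q - 8*exp(q)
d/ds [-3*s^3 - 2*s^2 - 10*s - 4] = -9*s^2 - 4*s - 10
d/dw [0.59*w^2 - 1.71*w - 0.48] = 1.18*w - 1.71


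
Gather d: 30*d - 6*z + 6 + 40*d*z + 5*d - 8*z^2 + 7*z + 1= d*(40*z + 35) - 8*z^2 + z + 7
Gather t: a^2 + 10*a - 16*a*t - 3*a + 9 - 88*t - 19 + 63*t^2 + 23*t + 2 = a^2 + 7*a + 63*t^2 + t*(-16*a - 65) - 8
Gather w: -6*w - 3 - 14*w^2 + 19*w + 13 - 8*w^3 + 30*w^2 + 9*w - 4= -8*w^3 + 16*w^2 + 22*w + 6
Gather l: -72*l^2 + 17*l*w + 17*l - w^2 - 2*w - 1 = -72*l^2 + l*(17*w + 17) - w^2 - 2*w - 1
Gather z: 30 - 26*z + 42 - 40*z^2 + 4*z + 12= -40*z^2 - 22*z + 84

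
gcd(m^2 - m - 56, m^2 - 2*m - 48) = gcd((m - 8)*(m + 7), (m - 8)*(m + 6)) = m - 8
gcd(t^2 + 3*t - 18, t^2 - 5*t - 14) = 1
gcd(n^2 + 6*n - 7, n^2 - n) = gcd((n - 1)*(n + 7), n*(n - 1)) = n - 1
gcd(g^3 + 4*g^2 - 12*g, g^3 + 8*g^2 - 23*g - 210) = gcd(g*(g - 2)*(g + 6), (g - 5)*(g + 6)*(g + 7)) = g + 6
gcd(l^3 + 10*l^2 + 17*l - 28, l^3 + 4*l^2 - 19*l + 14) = l^2 + 6*l - 7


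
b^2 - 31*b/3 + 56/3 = (b - 8)*(b - 7/3)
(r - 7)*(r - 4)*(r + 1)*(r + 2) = r^4 - 8*r^3 - 3*r^2 + 62*r + 56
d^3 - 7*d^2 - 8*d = d*(d - 8)*(d + 1)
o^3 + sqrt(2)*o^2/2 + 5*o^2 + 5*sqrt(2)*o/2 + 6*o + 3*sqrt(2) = (o + 2)*(o + 3)*(o + sqrt(2)/2)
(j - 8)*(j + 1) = j^2 - 7*j - 8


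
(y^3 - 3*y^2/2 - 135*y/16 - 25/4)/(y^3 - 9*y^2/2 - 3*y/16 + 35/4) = (4*y + 5)/(4*y - 7)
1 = 1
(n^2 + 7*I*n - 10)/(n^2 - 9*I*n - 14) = (-n^2 - 7*I*n + 10)/(-n^2 + 9*I*n + 14)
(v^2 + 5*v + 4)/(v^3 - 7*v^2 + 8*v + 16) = (v + 4)/(v^2 - 8*v + 16)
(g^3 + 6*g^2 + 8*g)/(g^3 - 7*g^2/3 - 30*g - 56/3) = 3*g*(g + 2)/(3*g^2 - 19*g - 14)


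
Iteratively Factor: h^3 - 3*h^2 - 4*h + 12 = (h - 3)*(h^2 - 4) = (h - 3)*(h + 2)*(h - 2)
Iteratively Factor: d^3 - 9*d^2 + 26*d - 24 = (d - 4)*(d^2 - 5*d + 6) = (d - 4)*(d - 2)*(d - 3)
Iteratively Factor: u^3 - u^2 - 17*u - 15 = (u + 3)*(u^2 - 4*u - 5) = (u - 5)*(u + 3)*(u + 1)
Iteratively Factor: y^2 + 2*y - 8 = (y - 2)*(y + 4)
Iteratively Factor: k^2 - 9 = (k + 3)*(k - 3)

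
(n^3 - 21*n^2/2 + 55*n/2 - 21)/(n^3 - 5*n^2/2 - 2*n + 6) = (2*n^2 - 17*n + 21)/(2*n^2 - n - 6)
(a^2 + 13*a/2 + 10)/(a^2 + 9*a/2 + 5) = (a + 4)/(a + 2)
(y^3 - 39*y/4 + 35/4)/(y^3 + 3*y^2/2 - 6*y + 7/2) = (y - 5/2)/(y - 1)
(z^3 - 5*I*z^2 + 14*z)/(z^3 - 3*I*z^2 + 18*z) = (z^2 - 5*I*z + 14)/(z^2 - 3*I*z + 18)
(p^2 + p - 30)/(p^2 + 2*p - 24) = (p - 5)/(p - 4)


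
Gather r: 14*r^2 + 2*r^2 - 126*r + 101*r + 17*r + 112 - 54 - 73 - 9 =16*r^2 - 8*r - 24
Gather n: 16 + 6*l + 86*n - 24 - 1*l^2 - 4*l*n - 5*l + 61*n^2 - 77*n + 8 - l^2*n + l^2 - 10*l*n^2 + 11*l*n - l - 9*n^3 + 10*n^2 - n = -9*n^3 + n^2*(71 - 10*l) + n*(-l^2 + 7*l + 8)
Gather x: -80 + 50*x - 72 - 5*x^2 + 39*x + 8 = -5*x^2 + 89*x - 144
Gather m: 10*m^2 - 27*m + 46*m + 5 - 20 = 10*m^2 + 19*m - 15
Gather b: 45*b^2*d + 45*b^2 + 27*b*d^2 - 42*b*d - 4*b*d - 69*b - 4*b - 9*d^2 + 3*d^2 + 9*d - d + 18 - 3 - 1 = b^2*(45*d + 45) + b*(27*d^2 - 46*d - 73) - 6*d^2 + 8*d + 14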